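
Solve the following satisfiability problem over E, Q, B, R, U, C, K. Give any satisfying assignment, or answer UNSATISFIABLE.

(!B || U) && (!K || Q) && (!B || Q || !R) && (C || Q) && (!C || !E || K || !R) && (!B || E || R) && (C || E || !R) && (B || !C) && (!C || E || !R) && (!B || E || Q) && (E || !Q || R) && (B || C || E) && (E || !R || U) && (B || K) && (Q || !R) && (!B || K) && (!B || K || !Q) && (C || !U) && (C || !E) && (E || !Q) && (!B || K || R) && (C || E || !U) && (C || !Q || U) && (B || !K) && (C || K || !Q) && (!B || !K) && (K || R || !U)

No satisfying assignment exists.

Case B = True:
  (!B || U) forces U = True.
  (!B || K) forces K = True.
  Clause (!B || !K) is falsified — contradiction.
Case B = False:
  (B || !C) forces C = False.
  (C || Q) forces Q = True.
  (B || C || E) forces E = True.
  Clause (C || !E) is falsified — contradiction.
Both cases fail, so the formula is unsatisfiable.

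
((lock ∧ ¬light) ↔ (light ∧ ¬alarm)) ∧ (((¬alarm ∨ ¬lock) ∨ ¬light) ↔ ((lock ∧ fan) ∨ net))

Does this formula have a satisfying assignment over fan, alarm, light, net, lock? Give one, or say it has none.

fan = True; alarm = True; light = False; net = True; lock = False

  (lock ∧ ¬light) ↔ (light ∧ ¬alarm) = True
    lock ∧ ¬light = False
      ¬light = True
    light ∧ ¬alarm = False
      ¬alarm = False
  ((¬alarm ∨ ¬lock) ∨ ¬light) ↔ ((lock ∧ fan) ∨ net) = True
    (¬alarm ∨ ¬lock) ∨ ¬light = True
      ¬alarm ∨ ¬lock = True
        ¬alarm = False
        ¬lock = True
      ¬light = True
    (lock ∧ fan) ∨ net = True
      lock ∧ fan = False
Both conjuncts True, so the formula holds.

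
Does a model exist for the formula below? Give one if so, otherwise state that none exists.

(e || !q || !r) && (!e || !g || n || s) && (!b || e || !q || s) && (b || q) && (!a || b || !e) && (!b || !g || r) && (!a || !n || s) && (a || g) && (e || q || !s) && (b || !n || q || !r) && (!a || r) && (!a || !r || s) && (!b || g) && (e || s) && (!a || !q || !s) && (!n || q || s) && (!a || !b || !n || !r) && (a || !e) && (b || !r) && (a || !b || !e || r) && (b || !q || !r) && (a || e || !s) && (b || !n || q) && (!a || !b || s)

a = True; n = False; r = True; s = True; g = True; b = True; e = True; q = False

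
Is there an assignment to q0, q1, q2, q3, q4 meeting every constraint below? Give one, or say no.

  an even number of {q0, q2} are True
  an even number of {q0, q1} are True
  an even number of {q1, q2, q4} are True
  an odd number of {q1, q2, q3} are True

q0: False, q1: False, q2: False, q3: True, q4: False

{q0, q2}: 0 true → even ✓
{q0, q1}: 0 true → even ✓
{q1, q2, q4}: 0 true → even ✓
{q1, q2, q3}: 1 true → odd ✓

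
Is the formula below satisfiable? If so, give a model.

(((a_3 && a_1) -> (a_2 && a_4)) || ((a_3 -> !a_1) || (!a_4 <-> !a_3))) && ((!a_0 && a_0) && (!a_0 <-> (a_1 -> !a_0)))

Case a_0 = True: the conjunct !a_0 is False.
Case a_0 = False: the conjunct a_0 is False.
Both cases fail — unsatisfiable.

The formula is unsatisfiable.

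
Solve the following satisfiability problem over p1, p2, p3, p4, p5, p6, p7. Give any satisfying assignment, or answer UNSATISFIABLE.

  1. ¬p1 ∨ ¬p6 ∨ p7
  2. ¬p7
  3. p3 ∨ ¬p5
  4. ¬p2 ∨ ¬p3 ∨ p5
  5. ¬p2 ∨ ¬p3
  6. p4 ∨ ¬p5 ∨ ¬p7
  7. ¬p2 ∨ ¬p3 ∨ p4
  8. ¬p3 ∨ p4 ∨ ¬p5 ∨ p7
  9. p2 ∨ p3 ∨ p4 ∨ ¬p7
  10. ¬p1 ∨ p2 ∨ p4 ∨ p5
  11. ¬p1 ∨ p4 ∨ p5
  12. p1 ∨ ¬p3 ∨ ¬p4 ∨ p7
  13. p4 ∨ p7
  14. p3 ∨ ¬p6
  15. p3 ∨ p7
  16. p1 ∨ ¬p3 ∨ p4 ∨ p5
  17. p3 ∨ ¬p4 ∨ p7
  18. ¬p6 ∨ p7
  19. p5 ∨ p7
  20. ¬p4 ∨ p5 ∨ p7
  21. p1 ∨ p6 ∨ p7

Unit clause (¬p7) forces p7 = False.
In (p4 ∨ p7) only p4 is left, so p4 = True.
In (p3 ∨ p7) only p3 is left, so p3 = True.
In (¬p6 ∨ p7) only ¬p6 is left, so p6 = False.
In (p5 ∨ p7) only p5 is left, so p5 = True.
In (p1 ∨ p6 ∨ p7) only p1 is left, so p1 = True.
In (¬p2 ∨ ¬p3) only ¬p2 is left, so p2 = False.
All clauses satisfied.

p1=T, p2=F, p3=T, p4=T, p5=T, p6=F, p7=F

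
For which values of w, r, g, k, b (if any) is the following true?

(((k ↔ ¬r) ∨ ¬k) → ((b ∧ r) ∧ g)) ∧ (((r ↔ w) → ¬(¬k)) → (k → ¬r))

w: True; r: True; g: True; k: False; b: True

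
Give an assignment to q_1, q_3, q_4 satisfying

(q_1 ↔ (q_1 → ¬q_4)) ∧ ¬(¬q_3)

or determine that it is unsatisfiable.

q_1 = True, q_3 = True, q_4 = False

  q_1 ↔ (q_1 → ¬q_4) = True
    q_1 → ¬q_4 = True
      ¬q_4 = True
  ¬(¬q_3) = True
    ¬q_3 = False
Both conjuncts True, so the formula holds.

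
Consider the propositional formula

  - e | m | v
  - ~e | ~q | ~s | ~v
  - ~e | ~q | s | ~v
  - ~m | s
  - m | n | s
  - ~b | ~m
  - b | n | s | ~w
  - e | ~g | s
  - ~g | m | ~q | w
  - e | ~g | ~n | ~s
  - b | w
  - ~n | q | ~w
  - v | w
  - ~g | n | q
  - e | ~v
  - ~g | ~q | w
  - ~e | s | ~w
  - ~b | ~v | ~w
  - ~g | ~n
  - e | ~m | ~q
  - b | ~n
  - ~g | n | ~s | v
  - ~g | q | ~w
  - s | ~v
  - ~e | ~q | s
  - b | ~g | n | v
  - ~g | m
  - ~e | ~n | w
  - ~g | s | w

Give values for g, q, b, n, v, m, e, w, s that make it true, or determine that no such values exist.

g = False, q = True, b = False, n = False, v = False, m = True, e = True, w = True, s = True

Set g = False.
Set q = True.
Set b = False.
  then (b | w) forces w = True.
  then (b | ~n) forces n = False.
  then (b | n | s | ~w) forces s = True.
Try v = True:
  (~e | ~q | ~s | ~v) forces e = False.
  clause (e | ~v) is falsified — backtrack.
So v = False.
Set m = True.
  then (e | ~m | ~q) forces e = True.
All clauses satisfied.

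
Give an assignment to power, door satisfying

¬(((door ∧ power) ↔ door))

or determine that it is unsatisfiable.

power = False; door = True

  ¬(((door ∧ power) ↔ door)) = True
    (door ∧ power) ↔ door = False
      door ∧ power = False
The formula evaluates to True.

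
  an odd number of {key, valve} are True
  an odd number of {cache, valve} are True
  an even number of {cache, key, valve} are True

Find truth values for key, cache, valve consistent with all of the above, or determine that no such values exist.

key = True; cache = True; valve = False

{key, valve}: 1 true → odd ✓
{cache, valve}: 1 true → odd ✓
{cache, key, valve}: 2 true → even ✓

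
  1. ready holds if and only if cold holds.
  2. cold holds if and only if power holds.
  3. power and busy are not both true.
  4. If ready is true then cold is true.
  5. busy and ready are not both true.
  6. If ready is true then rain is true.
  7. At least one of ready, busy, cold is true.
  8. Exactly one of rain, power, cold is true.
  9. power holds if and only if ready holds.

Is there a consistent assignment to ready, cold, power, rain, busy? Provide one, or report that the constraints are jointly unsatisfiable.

ready = False; cold = False; power = False; rain = True; busy = True

  (1) ready=F, cold=F — same ✓
  (2) cold=F, power=F — same ✓
  (3) power=F, busy=T — not both ✓
  (4) ready=F ⇒ cold: vacuous ✓
  (5) busy=T, ready=F — not both ✓
  (6) ready=F ⇒ rain: vacuous ✓
  (7) {ready, busy, cold}: 1 true — at least one ✓
  (8) {rain, power, cold}: 1 true — exactly one ✓
  (9) power=F, ready=F — same ✓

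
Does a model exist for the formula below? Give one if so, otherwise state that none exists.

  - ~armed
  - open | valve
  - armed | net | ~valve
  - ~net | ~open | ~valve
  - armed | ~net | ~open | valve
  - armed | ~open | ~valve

armed: False, net: True, valve: True, open: False

Unit clause (~armed) forces armed = False.
Set net = True.
Try valve = False:
  (open | valve) forces open = True.
  clause (armed | ~net | ~open | valve) is falsified — backtrack.
So valve = True.
  then (~net | ~open | ~valve) forces open = False.
Check each clause:
  (~armed): ~armed holds.
  (open | valve): valve holds.
  (armed | net | ~valve): net holds.
  (~net | ~open | ~valve): ~open holds.
  (armed | ~net | ~open | valve): ~open holds.
  (armed | ~open | ~valve): ~open holds.
All clauses satisfied.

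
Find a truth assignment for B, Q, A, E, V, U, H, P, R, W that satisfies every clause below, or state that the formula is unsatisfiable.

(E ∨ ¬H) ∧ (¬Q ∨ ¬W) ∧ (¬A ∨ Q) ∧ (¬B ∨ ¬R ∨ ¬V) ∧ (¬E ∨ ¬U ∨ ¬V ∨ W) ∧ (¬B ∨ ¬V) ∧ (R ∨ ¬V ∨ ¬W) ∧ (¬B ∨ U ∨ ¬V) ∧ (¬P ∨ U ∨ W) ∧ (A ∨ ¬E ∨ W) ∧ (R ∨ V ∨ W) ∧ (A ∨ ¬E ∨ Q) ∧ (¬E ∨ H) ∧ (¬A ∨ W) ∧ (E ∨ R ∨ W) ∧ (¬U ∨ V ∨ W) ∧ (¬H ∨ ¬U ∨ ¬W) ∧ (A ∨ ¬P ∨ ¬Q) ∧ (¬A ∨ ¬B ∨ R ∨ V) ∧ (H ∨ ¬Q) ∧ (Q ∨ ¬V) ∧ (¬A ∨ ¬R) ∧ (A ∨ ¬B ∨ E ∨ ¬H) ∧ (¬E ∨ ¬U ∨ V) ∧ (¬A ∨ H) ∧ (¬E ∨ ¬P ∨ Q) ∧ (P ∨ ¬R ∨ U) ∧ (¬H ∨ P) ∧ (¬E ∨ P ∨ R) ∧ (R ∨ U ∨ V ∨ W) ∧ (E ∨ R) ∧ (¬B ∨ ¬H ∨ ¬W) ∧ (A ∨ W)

Set B = False.
Try Q = True:
  (¬Q ∨ ¬W) forces W = False.
  (¬A ∨ W) forces A = False.
  clause (A ∨ W) is falsified — backtrack.
So Q = False.
  then (¬A ∨ Q) forces A = False.
  then (A ∨ ¬E ∨ Q) forces E = False.
  then (Q ∨ ¬V) forces V = False.
  then (E ∨ R) forces R = True.
  then (A ∨ W) forces W = True.
  then (E ∨ ¬H) forces H = False.
Set U = False.
  then (P ∨ ¬R ∨ U) forces P = True.
All clauses satisfied.

B = False, Q = False, A = False, E = False, V = False, U = False, H = False, P = True, R = True, W = True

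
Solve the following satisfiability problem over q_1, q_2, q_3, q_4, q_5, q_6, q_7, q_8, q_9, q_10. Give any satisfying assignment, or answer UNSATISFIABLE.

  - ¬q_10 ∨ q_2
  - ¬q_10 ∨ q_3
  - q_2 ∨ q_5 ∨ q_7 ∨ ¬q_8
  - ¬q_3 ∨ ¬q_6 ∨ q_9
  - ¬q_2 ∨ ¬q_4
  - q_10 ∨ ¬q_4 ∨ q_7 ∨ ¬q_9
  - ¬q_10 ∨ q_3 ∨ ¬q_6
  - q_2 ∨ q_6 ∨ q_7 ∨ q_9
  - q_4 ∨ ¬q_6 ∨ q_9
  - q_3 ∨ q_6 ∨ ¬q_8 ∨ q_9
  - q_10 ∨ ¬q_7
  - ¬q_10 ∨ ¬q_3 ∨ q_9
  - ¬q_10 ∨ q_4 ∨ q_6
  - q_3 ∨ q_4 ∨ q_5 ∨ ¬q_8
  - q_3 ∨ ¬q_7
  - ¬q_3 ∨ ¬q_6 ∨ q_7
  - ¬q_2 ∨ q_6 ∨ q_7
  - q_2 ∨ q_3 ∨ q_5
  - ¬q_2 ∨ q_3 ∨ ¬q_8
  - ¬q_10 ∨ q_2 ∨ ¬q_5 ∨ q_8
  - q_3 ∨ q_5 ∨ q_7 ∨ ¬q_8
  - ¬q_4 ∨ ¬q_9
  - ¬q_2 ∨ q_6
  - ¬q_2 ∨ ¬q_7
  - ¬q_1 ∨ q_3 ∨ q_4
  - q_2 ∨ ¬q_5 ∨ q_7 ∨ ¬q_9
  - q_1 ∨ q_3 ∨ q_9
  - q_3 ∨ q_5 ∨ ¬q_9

q_1: True; q_2: False; q_3: False; q_4: True; q_5: True; q_6: True; q_7: False; q_8: True; q_9: False; q_10: False

Set q_1 = True.
Set q_2 = False.
  then (¬q_10 ∨ q_2) forces q_10 = False.
  then (q_10 ∨ ¬q_7) forces q_7 = False.
Set q_3 = False.
  then (q_2 ∨ q_3 ∨ q_5) forces q_5 = True.
  then (¬q_1 ∨ q_3 ∨ q_4) forces q_4 = True.
  then (q_2 ∨ ¬q_5 ∨ q_7 ∨ ¬q_9) forces q_9 = False.
  then (q_2 ∨ q_6 ∨ q_7 ∨ q_9) forces q_6 = True.
Set q_8 = True.
All clauses satisfied.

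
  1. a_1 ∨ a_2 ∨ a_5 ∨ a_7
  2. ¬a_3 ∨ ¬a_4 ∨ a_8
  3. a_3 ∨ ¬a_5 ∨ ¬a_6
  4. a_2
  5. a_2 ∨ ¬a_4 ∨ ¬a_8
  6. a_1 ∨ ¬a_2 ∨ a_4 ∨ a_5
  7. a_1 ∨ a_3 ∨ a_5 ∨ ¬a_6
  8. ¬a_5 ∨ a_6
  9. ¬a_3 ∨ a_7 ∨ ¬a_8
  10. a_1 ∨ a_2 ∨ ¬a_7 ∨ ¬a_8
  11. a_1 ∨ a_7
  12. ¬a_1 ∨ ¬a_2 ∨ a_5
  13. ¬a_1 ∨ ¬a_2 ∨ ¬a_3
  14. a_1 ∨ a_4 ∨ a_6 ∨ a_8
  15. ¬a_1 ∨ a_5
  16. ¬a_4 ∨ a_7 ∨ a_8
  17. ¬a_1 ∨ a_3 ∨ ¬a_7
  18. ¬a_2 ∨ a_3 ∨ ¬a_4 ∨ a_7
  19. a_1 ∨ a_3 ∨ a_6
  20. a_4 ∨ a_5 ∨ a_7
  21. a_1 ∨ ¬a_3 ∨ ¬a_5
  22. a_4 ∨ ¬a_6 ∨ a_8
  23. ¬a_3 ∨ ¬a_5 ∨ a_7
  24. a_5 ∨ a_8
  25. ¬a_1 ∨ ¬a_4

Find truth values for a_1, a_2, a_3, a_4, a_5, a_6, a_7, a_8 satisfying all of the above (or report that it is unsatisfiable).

a_1=F, a_2=T, a_3=T, a_4=T, a_5=F, a_6=T, a_7=T, a_8=T

Unit clause (a_2) forces a_2 = True.
Try a_1 = True:
  (¬a_1 ∨ ¬a_2 ∨ a_5) forces a_5 = True.
  (¬a_5 ∨ a_6) forces a_6 = True.
  (a_3 ∨ ¬a_5 ∨ ¬a_6) forces a_3 = True.
  clause (¬a_1 ∨ ¬a_2 ∨ ¬a_3) is falsified — backtrack.
So a_1 = False.
  then (a_1 ∨ a_7) forces a_7 = True.
Try a_3 = False:
  (a_1 ∨ a_3 ∨ a_6) forces a_6 = True.
  (a_3 ∨ ¬a_5 ∨ ¬a_6) forces a_5 = False.
  clause (a_1 ∨ a_3 ∨ a_5 ∨ ¬a_6) is falsified — backtrack.
So a_3 = True.
  then (a_1 ∨ ¬a_3 ∨ ¬a_5) forces a_5 = False.
  then (a_5 ∨ a_8) forces a_8 = True.
  then (a_1 ∨ ¬a_2 ∨ a_4 ∨ a_5) forces a_4 = True.
Set a_6 = True.
All clauses satisfied.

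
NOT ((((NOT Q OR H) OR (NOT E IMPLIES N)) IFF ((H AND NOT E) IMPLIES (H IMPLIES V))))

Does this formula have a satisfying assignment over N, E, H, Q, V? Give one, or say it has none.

N=T; E=F; H=T; Q=F; V=F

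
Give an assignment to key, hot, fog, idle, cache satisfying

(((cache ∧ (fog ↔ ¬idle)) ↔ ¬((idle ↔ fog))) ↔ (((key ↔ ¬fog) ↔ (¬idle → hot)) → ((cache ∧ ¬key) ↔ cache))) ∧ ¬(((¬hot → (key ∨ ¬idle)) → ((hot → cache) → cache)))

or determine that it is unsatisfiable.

key: True, hot: False, fog: False, idle: False, cache: False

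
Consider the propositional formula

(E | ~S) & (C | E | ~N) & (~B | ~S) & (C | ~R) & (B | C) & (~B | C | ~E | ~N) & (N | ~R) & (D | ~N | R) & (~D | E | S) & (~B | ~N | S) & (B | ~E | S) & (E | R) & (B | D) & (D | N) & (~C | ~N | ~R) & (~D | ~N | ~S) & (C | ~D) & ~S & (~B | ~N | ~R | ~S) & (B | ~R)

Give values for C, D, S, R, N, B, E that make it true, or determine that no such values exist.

C = True; D = True; S = False; R = False; N = False; B = True; E = True

Unit clause (~S) forces S = False.
Set C = True.
Try D = False:
  (B | D) forces B = True.
  (~B | ~N | S) forces N = False.
  clause (D | N) is falsified — backtrack.
So D = True.
  then (~D | E | S) forces E = True.
  then (B | ~E | S) forces B = True.
  then (~B | ~N | S) forces N = False.
  then (N | ~R) forces R = False.
All clauses satisfied.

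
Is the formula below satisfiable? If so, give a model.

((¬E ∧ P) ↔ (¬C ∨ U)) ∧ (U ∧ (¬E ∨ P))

U = True; P = True; E = False; C = True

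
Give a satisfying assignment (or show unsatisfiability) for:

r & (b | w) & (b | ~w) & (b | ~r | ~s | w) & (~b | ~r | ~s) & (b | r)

r: True, s: False, b: True, w: True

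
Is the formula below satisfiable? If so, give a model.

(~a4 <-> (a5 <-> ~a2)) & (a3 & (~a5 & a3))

a2=F, a3=T, a4=T, a5=F

  ~a4 <-> (a5 <-> ~a2) = True
    ~a4 = False
    a5 <-> ~a2 = False
      ~a2 = True
  a3 & (~a5 & a3) = True
    ~a5 & a3 = True
      ~a5 = True
Both conjuncts True, so the formula holds.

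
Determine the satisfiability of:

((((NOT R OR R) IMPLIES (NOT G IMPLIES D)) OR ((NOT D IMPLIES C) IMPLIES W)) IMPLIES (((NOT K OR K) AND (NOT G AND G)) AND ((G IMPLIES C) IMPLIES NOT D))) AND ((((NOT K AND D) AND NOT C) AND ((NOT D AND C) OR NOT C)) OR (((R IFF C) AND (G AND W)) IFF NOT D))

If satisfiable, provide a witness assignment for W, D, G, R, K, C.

The formula is unsatisfiable.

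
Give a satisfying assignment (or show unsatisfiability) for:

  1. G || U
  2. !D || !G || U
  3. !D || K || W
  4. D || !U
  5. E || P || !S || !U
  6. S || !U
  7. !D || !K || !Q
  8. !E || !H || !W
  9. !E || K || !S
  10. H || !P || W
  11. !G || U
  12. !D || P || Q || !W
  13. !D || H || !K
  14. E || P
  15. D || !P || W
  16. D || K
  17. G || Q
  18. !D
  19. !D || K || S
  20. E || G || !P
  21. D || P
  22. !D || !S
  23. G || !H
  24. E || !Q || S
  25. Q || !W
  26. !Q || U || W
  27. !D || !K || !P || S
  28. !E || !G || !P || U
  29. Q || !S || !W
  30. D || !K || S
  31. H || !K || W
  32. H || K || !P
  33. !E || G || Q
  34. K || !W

The formula is unsatisfiable.

Case U = True:
  (D || !U) forces D = True.
  Clause (!D) is falsified — contradiction.
Case U = False:
  (G || U) forces G = True.
  Clause (!G || U) is falsified — contradiction.
Both cases fail, so the formula is unsatisfiable.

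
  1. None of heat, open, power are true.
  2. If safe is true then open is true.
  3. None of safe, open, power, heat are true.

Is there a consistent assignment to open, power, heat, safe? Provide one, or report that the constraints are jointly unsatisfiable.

open=F; power=F; heat=F; safe=F

  (1) {heat, open, power}: 0 true — none ✓
  (2) safe=F ⇒ open: vacuous ✓
  (3) {safe, open, power, heat}: 0 true — none ✓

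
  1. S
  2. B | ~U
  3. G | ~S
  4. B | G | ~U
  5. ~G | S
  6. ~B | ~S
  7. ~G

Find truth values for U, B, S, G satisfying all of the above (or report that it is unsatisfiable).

No satisfying assignment exists.

Case S = True:
  (G | ~S) forces G = True.
  Clause (~G) is falsified — contradiction.
Case S = False:
  Clause (S) is falsified — contradiction.
Both cases fail, so the formula is unsatisfiable.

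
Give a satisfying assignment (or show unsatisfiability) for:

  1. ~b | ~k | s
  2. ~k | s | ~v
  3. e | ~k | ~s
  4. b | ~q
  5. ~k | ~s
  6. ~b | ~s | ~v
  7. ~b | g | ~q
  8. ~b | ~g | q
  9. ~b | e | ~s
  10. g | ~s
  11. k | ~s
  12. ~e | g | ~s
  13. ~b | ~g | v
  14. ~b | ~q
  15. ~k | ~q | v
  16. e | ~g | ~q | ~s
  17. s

Case s = True:
  (~k | ~s) forces k = False.
  Clause (k | ~s) is falsified — contradiction.
Case s = False:
  Clause (s) is falsified — contradiction.
Both cases fail, so the formula is unsatisfiable.

Unsatisfiable — no assignment works.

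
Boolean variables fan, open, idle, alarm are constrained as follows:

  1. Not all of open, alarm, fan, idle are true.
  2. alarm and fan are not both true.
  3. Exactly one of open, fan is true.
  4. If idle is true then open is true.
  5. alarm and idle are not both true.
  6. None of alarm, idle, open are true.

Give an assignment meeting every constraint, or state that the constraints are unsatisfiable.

fan = True, open = False, idle = False, alarm = False

  (1) {open, alarm, fan, idle}: 1/4 true — not all ✓
  (2) alarm=F, fan=T — not both ✓
  (3) {open, fan}: 1 true — exactly one ✓
  (4) idle=F ⇒ open: vacuous ✓
  (5) alarm=F, idle=F — not both ✓
  (6) {alarm, idle, open}: 0 true — none ✓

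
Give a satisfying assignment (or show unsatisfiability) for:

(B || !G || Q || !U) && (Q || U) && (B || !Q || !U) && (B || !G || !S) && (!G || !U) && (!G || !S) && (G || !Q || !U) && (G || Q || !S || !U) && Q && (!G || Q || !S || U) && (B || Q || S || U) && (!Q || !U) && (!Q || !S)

Q: True, B: False, U: False, G: False, S: False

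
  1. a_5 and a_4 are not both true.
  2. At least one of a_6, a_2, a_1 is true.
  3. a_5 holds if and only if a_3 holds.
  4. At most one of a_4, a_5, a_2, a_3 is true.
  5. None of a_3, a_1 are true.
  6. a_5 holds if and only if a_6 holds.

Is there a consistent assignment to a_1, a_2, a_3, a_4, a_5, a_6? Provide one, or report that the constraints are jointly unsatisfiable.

a_1: False; a_2: True; a_3: False; a_4: False; a_5: False; a_6: False

  (1) a_5=F, a_4=F — not both ✓
  (2) {a_6, a_2, a_1}: 1 true — at least one ✓
  (3) a_5=F, a_3=F — same ✓
  (4) {a_4, a_5, a_2, a_3}: 1 true — at most one ✓
  (5) {a_3, a_1}: 0 true — none ✓
  (6) a_5=F, a_6=F — same ✓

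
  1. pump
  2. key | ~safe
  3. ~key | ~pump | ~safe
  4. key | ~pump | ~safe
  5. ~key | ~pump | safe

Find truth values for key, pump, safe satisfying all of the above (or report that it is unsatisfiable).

key=F, pump=T, safe=F

Unit clause (pump) forces pump = True.
Try key = True:
  (~key | ~pump | ~safe) forces safe = False.
  clause (~key | ~pump | safe) is falsified — backtrack.
So key = False.
  then (key | ~safe) forces safe = False.
Check each clause:
  (pump): pump holds.
  (key | ~safe): ~safe holds.
  (~key | ~pump | ~safe): ~key holds.
  (key | ~pump | ~safe): ~safe holds.
  (~key | ~pump | safe): ~key holds.
All clauses satisfied.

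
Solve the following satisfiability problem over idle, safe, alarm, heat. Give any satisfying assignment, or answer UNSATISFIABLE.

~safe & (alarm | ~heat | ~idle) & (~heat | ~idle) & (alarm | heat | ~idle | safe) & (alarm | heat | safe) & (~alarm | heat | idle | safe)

idle = True, safe = False, alarm = True, heat = False

Unit clause (~safe) forces safe = False.
Set idle = True.
  then (~heat | ~idle) forces heat = False.
  then (alarm | heat | ~idle | safe) forces alarm = True.
Check each clause:
  (~safe): ~safe holds.
  (alarm | ~heat | ~idle): alarm holds.
  (~heat | ~idle): ~heat holds.
  (alarm | heat | ~idle | safe): alarm holds.
  (alarm | heat | safe): alarm holds.
  (~alarm | heat | idle | safe): idle holds.
All clauses satisfied.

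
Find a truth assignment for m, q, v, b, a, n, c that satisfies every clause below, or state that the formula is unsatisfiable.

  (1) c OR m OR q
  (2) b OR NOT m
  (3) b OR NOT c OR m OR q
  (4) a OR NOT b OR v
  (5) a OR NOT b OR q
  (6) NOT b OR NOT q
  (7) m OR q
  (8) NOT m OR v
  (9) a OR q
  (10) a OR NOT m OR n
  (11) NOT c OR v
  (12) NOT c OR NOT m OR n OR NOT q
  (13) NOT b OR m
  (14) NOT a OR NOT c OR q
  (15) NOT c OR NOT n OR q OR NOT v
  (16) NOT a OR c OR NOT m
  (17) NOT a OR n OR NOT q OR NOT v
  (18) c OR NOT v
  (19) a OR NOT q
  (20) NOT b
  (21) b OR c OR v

Unit clause (NOT b) forces b = False.
In (b OR NOT m) only NOT m is left, so m = False.
In (m OR q) only q is left, so q = True.
In (a OR NOT q) only a is left, so a = True.
Set v = True.
  then (NOT a OR n OR NOT q OR NOT v) forces n = True.
  then (c OR NOT v) forces c = True.
All clauses satisfied.

m = False; q = True; v = True; b = False; a = True; n = True; c = True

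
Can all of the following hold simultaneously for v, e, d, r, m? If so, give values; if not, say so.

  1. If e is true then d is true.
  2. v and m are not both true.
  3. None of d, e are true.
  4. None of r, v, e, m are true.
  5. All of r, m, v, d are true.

The formula is unsatisfiable.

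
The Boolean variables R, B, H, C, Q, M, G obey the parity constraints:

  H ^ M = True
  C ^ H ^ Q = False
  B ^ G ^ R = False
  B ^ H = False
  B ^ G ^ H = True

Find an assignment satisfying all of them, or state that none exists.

R = False; B = True; H = True; C = False; Q = True; M = False; G = True

H ^ M = T ^ F = True ✓
C ^ H ^ Q = F ^ T ^ T = False ✓
B ^ G ^ R = T ^ T ^ F = False ✓
B ^ H = T ^ T = False ✓
B ^ G ^ H = T ^ T ^ T = True ✓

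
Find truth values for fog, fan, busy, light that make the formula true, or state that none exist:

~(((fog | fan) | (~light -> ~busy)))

fog=F, fan=F, busy=T, light=F

  ~(((fog | fan) | (~light -> ~busy))) = True
    (fog | fan) | (~light -> ~busy) = False
      fog | fan = False
      ~light -> ~busy = False
        ~light = True
        ~busy = False
The formula evaluates to True.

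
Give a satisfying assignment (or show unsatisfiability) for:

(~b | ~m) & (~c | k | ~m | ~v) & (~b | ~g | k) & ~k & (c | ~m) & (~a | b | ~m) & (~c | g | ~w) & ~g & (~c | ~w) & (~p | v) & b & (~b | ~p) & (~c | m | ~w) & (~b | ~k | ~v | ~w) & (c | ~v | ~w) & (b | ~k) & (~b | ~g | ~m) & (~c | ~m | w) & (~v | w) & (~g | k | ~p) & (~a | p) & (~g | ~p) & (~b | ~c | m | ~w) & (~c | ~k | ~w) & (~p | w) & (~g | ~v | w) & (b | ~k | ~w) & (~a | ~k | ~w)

Unit clause (~k) forces k = False.
Unit clause (~g) forces g = False.
Unit clause (b) forces b = True.
In (~b | ~p) only ~p is left, so p = False.
In (~a | p) only ~a is left, so a = False.
In (~b | ~m) only ~m is left, so m = False.
Set c = True.
  then (~c | g | ~w) forces w = False.
  then (~v | w) forces v = False.
All clauses satisfied.

k: False, p: False, a: False, m: False, g: False, c: True, b: True, v: False, w: False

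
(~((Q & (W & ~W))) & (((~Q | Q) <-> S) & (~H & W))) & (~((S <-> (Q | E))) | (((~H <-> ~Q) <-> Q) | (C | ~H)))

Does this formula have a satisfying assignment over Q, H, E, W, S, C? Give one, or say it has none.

Q = False, H = False, E = False, W = True, S = True, C = False

  ~((Q & (W & ~W))) & (((~Q | Q) <-> S) & (~H & W)) = True
    ~((Q & (W & ~W))) = True
      Q & (W & ~W) = False
        W & ~W = False
          ~W = False
    ((~Q | Q) <-> S) & (~H & W) = True
      (~Q | Q) <-> S = True
        ~Q | Q = True
          ~Q = True
      ~H & W = True
        ~H = True
  ~((S <-> (Q | E))) | (((~H <-> ~Q) <-> Q) | (C | ~H)) = True
    ~((S <-> (Q | E))) = True
      S <-> (Q | E) = False
        Q | E = False
    ((~H <-> ~Q) <-> Q) | (C | ~H) = True
      (~H <-> ~Q) <-> Q = False
        ~H <-> ~Q = True
          ~H = True
          ~Q = True
      C | ~H = True
        ~H = True
Both conjuncts True, so the formula holds.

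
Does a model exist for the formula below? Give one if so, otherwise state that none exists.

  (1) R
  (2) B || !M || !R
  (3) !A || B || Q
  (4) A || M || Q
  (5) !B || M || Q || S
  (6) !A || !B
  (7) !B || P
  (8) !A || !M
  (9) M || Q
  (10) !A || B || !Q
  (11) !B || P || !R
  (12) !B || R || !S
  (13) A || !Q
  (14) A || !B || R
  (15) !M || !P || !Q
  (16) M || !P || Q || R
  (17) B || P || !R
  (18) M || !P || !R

Unit clause (R) forces R = True.
Try P = False:
  (!B || P) forces B = False.
  clause (B || P || !R) is falsified — backtrack.
So P = True.
  then (M || !P || !R) forces M = True.
  then (B || !M || !R) forces B = True.
  then (!A || !B) forces A = False.
  then (A || !Q) forces Q = False.
Set S = True.
All clauses satisfied.

P = True, R = True, S = True, A = False, Q = False, M = True, B = True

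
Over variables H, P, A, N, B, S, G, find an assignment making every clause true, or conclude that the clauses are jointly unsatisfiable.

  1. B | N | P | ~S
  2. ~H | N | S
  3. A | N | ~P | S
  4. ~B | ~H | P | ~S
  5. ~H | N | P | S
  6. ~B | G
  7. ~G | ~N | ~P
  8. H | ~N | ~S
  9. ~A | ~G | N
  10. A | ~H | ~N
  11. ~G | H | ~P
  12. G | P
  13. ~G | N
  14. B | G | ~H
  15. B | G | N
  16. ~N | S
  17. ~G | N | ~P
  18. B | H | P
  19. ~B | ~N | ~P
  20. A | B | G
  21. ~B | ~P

Set H = True.
Try P = True:
  (~B | ~P) forces B = False.
  (B | G | ~H) forces G = True.
  (~G | ~N | ~P) forces N = False.
  clause (~G | N) is falsified — backtrack.
So P = False.
  then (G | P) forces G = True.
  then (~G | N) forces N = True.
  then (~N | S) forces S = True.
  then (~B | ~H | P | ~S) forces B = False.
  then (A | ~H | ~N) forces A = True.
All clauses satisfied.

H = True, P = False, A = True, N = True, B = False, S = True, G = True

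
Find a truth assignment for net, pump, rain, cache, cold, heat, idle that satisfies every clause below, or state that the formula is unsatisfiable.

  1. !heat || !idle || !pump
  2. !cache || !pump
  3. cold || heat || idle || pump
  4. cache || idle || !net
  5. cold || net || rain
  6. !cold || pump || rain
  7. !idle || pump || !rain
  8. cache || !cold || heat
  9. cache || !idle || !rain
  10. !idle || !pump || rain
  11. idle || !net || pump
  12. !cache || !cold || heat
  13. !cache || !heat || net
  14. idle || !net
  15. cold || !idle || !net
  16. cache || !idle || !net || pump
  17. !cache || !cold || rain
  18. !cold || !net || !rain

net = False, pump = True, rain = True, cache = False, cold = False, heat = True, idle = False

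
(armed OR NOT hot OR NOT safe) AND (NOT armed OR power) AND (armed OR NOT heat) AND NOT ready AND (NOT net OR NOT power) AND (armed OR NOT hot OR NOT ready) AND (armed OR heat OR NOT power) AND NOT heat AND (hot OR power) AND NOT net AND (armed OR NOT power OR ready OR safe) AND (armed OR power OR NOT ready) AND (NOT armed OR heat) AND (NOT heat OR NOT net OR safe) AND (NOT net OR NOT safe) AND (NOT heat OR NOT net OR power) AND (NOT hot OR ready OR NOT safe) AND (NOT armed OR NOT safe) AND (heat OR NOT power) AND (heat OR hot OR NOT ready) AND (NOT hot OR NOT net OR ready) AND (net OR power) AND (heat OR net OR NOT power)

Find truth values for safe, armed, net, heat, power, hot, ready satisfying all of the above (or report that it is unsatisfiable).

The formula is unsatisfiable.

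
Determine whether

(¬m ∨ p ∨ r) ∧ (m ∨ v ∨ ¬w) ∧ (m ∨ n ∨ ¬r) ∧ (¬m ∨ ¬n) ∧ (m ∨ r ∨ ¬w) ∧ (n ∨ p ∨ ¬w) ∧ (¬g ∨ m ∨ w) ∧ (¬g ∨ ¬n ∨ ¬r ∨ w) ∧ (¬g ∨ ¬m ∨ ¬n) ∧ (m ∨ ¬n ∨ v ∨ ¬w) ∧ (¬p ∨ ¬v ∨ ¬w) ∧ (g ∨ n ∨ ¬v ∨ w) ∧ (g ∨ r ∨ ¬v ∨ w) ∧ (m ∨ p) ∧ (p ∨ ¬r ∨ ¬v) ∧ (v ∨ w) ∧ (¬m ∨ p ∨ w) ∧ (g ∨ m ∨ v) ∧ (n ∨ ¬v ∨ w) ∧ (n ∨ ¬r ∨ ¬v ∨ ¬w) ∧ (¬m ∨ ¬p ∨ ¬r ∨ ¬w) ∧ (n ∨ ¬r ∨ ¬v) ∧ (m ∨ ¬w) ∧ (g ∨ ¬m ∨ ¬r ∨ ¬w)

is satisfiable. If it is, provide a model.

v = False, p = True, g = True, w = True, m = True, r = False, n = False

Set v = False.
  then (v ∨ w) forces w = True.
  then (m ∨ ¬w) forces m = True.
  then (¬m ∨ ¬n) forces n = False.
  then (n ∨ p ∨ ¬w) forces p = True.
  then (¬m ∨ ¬p ∨ ¬r ∨ ¬w) forces r = False.
Set g = True.
All clauses satisfied.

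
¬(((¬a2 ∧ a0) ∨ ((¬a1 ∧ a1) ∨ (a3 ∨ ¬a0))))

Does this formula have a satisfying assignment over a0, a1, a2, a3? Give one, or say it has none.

a0: True, a1: True, a2: True, a3: False

  ¬(((¬a2 ∧ a0) ∨ ((¬a1 ∧ a1) ∨ (a3 ∨ ¬a0)))) = True
    (¬a2 ∧ a0) ∨ ((¬a1 ∧ a1) ∨ (a3 ∨ ¬a0)) = False
      ¬a2 ∧ a0 = False
        ¬a2 = False
      (¬a1 ∧ a1) ∨ (a3 ∨ ¬a0) = False
        ¬a1 ∧ a1 = False
          ¬a1 = False
        a3 ∨ ¬a0 = False
          ¬a0 = False
The formula evaluates to True.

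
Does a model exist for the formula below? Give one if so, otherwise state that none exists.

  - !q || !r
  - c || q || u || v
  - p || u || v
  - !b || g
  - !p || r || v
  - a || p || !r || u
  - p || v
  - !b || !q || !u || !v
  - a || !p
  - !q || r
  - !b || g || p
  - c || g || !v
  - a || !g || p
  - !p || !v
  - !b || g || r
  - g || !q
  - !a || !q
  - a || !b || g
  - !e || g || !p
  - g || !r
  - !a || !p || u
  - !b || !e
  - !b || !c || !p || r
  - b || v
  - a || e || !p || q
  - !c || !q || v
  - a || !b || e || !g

Set u = True.
Set r = True.
  then (!q || !r) forces q = False.
  then (g || !r) forces g = True.
Set p = False.
  then (p || v) forces v = True.
  then (a || !g || p) forces a = True.
Set b = True.
  then (!b || !e) forces e = False.
Set c = False.
All clauses satisfied.

u = True; r = True; p = False; b = True; a = True; q = False; c = False; e = False; v = True; g = True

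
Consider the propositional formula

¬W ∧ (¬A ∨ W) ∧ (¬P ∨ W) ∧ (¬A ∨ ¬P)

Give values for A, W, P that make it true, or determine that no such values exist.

A = False, W = False, P = False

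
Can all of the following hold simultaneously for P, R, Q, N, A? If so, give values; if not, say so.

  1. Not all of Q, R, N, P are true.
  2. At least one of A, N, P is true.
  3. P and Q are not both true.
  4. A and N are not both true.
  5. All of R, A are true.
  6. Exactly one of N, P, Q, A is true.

P = False, R = True, Q = False, N = False, A = True

  (1) {Q, R, N, P}: 1/4 true — not all ✓
  (2) {A, N, P}: 1 true — at least one ✓
  (3) P=F, Q=F — not both ✓
  (4) A=T, N=F — not both ✓
  (5) {R, A}: all 2 true ✓
  (6) {N, P, Q, A}: 1 true — exactly one ✓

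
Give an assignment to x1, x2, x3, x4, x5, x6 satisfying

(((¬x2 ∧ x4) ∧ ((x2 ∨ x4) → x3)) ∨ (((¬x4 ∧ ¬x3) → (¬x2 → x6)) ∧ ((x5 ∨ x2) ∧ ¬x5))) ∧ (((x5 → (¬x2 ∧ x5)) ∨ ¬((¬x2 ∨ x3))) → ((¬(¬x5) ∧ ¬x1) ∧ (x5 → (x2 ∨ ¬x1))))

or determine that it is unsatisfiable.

x1 = False, x2 = False, x3 = True, x4 = True, x5 = True, x6 = True

  ((¬x2 ∧ x4) ∧ ((x2 ∨ x4) → x3)) ∨ (((¬x4 ∧ ¬x3) → (¬x2 → x6)) ∧ ((x5 ∨ x2) ∧ ¬x5)) = True
    (¬x2 ∧ x4) ∧ ((x2 ∨ x4) → x3) = True
      ¬x2 ∧ x4 = True
        ¬x2 = True
      (x2 ∨ x4) → x3 = True
        x2 ∨ x4 = True
    ((¬x4 ∧ ¬x3) → (¬x2 → x6)) ∧ ((x5 ∨ x2) ∧ ¬x5) = False
      (¬x4 ∧ ¬x3) → (¬x2 → x6) = True
        ¬x4 ∧ ¬x3 = False
          ¬x4 = False
          ¬x3 = False
        ¬x2 → x6 = True
          ¬x2 = True
      (x5 ∨ x2) ∧ ¬x5 = False
        x5 ∨ x2 = True
        ¬x5 = False
  ((x5 → (¬x2 ∧ x5)) ∨ ¬((¬x2 ∨ x3))) → ((¬(¬x5) ∧ ¬x1) ∧ (x5 → (x2 ∨ ¬x1))) = True
    (x5 → (¬x2 ∧ x5)) ∨ ¬((¬x2 ∨ x3)) = True
      x5 → (¬x2 ∧ x5) = True
        ¬x2 ∧ x5 = True
          ¬x2 = True
      ¬((¬x2 ∨ x3)) = False
        ¬x2 ∨ x3 = True
          ¬x2 = True
    (¬(¬x5) ∧ ¬x1) ∧ (x5 → (x2 ∨ ¬x1)) = True
      ¬(¬x5) ∧ ¬x1 = True
        ¬(¬x5) = True
          ¬x5 = False
        ¬x1 = True
      x5 → (x2 ∨ ¬x1) = True
        x2 ∨ ¬x1 = True
          ¬x1 = True
Both conjuncts True, so the formula holds.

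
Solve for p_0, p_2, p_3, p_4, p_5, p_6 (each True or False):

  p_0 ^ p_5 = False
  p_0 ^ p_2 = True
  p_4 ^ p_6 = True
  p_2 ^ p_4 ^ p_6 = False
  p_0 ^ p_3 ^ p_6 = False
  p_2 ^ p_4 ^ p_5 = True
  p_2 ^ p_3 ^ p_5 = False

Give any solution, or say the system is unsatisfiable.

p_0: False, p_2: True, p_3: True, p_4: False, p_5: False, p_6: True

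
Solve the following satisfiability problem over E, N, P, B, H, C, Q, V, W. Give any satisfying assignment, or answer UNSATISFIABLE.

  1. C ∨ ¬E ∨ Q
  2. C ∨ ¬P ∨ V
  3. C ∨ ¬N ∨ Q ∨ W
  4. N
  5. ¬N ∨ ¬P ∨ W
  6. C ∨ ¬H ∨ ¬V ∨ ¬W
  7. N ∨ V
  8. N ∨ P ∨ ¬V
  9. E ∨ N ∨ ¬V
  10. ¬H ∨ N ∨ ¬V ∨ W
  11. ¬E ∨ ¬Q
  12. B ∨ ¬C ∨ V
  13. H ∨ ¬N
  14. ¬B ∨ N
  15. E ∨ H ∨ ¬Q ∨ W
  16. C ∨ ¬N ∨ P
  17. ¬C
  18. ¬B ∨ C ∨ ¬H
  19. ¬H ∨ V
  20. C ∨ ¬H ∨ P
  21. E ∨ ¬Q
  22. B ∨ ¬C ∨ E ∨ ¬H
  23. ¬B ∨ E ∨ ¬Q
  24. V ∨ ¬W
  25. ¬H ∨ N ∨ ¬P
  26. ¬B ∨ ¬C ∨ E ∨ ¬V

Unsatisfiable — no assignment works.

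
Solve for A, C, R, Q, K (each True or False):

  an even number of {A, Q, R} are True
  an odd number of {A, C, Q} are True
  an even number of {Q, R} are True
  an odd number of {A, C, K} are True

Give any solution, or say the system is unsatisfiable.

A: False; C: False; R: True; Q: True; K: True

{A, Q, R}: 2 true → even ✓
{A, C, Q}: 1 true → odd ✓
{Q, R}: 2 true → even ✓
{A, C, K}: 1 true → odd ✓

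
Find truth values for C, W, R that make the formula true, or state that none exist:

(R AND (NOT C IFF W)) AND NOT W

C=T, W=F, R=T

  R AND (NOT C IFF W) = True
    NOT C IFF W = True
      NOT C = False
  NOT W = True
Both conjuncts True, so the formula holds.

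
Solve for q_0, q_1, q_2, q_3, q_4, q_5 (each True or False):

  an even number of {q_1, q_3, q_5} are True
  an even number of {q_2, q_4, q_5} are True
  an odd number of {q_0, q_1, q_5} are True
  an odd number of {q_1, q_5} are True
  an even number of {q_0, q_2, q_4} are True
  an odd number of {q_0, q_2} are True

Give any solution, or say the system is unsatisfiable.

q_0 = False, q_1 = True, q_2 = True, q_3 = True, q_4 = True, q_5 = False

{q_1, q_3, q_5}: 2 true → even ✓
{q_2, q_4, q_5}: 2 true → even ✓
{q_0, q_1, q_5}: 1 true → odd ✓
{q_1, q_5}: 1 true → odd ✓
{q_0, q_2, q_4}: 2 true → even ✓
{q_0, q_2}: 1 true → odd ✓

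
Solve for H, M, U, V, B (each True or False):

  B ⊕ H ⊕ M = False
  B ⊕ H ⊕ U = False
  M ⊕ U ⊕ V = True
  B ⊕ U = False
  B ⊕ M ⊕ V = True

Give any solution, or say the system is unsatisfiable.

H: False; M: False; U: False; V: True; B: False

B ⊕ H ⊕ M = F ⊕ F ⊕ F = False ✓
B ⊕ H ⊕ U = F ⊕ F ⊕ F = False ✓
M ⊕ U ⊕ V = F ⊕ F ⊕ T = True ✓
B ⊕ U = F ⊕ F = False ✓
B ⊕ M ⊕ V = F ⊕ F ⊕ T = True ✓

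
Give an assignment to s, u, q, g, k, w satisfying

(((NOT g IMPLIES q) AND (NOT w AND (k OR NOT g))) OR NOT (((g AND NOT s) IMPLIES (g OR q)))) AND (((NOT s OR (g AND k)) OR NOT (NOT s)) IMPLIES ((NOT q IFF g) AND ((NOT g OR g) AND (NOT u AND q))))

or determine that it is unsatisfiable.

s: True, u: False, q: True, g: False, k: False, w: False

  ((NOT g IMPLIES q) AND (NOT w AND (k OR NOT g))) OR NOT (((g AND NOT s) IMPLIES (g OR q))) = True
    (NOT g IMPLIES q) AND (NOT w AND (k OR NOT g)) = True
      NOT g IMPLIES q = True
        NOT g = True
      NOT w AND (k OR NOT g) = True
        NOT w = True
        k OR NOT g = True
          NOT g = True
    NOT (((g AND NOT s) IMPLIES (g OR q))) = False
      (g AND NOT s) IMPLIES (g OR q) = True
        g AND NOT s = False
          NOT s = False
        g OR q = True
  ((NOT s OR (g AND k)) OR NOT (NOT s)) IMPLIES ((NOT q IFF g) AND ((NOT g OR g) AND (NOT u AND q))) = True
    (NOT s OR (g AND k)) OR NOT (NOT s) = True
      NOT s OR (g AND k) = False
        NOT s = False
        g AND k = False
      NOT (NOT s) = True
        NOT s = False
    (NOT q IFF g) AND ((NOT g OR g) AND (NOT u AND q)) = True
      NOT q IFF g = True
        NOT q = False
      (NOT g OR g) AND (NOT u AND q) = True
        NOT g OR g = True
          NOT g = True
        NOT u AND q = True
          NOT u = True
Both conjuncts True, so the formula holds.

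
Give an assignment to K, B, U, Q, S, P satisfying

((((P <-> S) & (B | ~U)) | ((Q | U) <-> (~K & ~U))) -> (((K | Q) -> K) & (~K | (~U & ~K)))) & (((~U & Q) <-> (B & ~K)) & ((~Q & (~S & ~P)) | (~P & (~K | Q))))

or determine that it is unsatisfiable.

K = True, B = True, U = True, Q = True, S = True, P = False

  (((P <-> S) & (B | ~U)) | ((Q | U) <-> (~K & ~U))) -> (((K | Q) -> K) & (~K | (~U & ~K))) = True
    ((P <-> S) & (B | ~U)) | ((Q | U) <-> (~K & ~U)) = False
      (P <-> S) & (B | ~U) = False
        P <-> S = False
        B | ~U = True
          ~U = False
      (Q | U) <-> (~K & ~U) = False
        Q | U = True
        ~K & ~U = False
          ~K = False
          ~U = False
    ((K | Q) -> K) & (~K | (~U & ~K)) = False
      (K | Q) -> K = True
        K | Q = True
      ~K | (~U & ~K) = False
        ~K = False
        ~U & ~K = False
          ~U = False
          ~K = False
  ((~U & Q) <-> (B & ~K)) & ((~Q & (~S & ~P)) | (~P & (~K | Q))) = True
    (~U & Q) <-> (B & ~K) = True
      ~U & Q = False
        ~U = False
      B & ~K = False
        ~K = False
    (~Q & (~S & ~P)) | (~P & (~K | Q)) = True
      ~Q & (~S & ~P) = False
        ~Q = False
        ~S & ~P = False
          ~S = False
          ~P = True
      ~P & (~K | Q) = True
        ~P = True
        ~K | Q = True
          ~K = False
Both conjuncts True, so the formula holds.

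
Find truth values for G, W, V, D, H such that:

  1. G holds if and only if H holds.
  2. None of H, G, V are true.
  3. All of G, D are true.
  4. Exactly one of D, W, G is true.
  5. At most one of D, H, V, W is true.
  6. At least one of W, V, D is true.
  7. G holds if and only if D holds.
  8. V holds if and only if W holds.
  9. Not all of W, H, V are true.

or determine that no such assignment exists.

Case G = True:
  Constraint (2) is violated (G=T) — contradiction.
Case G = False:
  Constraint (3) is violated (G=F) — contradiction.
Both cases fail — unsatisfiable.

The formula is unsatisfiable.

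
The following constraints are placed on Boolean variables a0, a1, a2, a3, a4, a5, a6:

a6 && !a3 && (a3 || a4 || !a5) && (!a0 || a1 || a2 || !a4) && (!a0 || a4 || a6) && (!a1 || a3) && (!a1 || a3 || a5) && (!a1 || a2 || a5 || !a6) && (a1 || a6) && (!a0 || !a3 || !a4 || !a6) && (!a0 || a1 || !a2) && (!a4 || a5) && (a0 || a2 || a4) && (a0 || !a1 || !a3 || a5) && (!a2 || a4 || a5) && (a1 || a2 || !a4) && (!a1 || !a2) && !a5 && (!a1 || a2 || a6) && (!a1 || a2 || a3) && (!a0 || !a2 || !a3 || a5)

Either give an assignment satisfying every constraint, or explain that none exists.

Unit clause (a6) forces a6 = True.
Unit clause (!a3) forces a3 = False.
In (!a1 || a3) only !a1 is left, so a1 = False.
Unit clause (!a5) forces a5 = False.
In (!a4 || a5) only !a4 is left, so a4 = False.
In (!a2 || a4 || a5) only !a2 is left, so a2 = False.
In (a0 || a2 || a4) only a0 is left, so a0 = True.
All clauses satisfied.

a0 = True, a1 = False, a2 = False, a3 = False, a4 = False, a5 = False, a6 = True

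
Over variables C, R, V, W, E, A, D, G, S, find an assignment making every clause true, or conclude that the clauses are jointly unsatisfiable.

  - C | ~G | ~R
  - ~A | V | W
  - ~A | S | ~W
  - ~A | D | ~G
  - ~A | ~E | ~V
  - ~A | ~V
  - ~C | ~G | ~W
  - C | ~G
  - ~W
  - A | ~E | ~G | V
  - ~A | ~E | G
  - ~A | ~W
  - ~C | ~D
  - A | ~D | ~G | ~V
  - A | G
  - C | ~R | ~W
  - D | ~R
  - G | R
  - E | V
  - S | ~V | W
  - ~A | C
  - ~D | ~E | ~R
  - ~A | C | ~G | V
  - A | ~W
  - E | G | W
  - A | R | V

Unit clause (~W) forces W = False.
Set C = True.
  then (~C | ~D) forces D = False.
  then (D | ~R) forces R = False.
  then (G | R) forces G = True.
  then (~A | D | ~G) forces A = False.
  then (A | R | V) forces V = True.
  then (S | ~V | W) forces S = True.
Set E = True.
All clauses satisfied.

C=T, R=F, V=T, W=F, E=T, A=F, D=F, G=T, S=T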